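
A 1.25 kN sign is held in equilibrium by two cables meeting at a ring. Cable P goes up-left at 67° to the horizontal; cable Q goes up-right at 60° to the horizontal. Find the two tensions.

T_P = 0.7826 kN, T_Q = 0.6116 kN

ΣF_x = 0: −T_P·cos67° + T_Q·cos60° = 0 → T_Q = 0.781462·T_P.
ΣF_y = 0: T_P·sin67° + T_Q·sin60° = 1.25.
Substitute: T_P·(0.920505 + 0.781462·0.866025) = 1.25 → T_P = 0.782585 ≈ 0.7826 kN.
Then T_Q = 0.781462 × 0.782585 = 0.6116 kN.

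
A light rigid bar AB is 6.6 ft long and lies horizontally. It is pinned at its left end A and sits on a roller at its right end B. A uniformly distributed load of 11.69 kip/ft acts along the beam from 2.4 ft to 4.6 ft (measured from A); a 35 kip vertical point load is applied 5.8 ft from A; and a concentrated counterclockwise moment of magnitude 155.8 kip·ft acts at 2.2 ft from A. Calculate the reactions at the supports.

Resultant of the distributed load: 11.69 × 2.2 = 25.718 kip at 3.5 ft from A.
ΣM about A: B_y·6.6 − (11.69·2.2)·3.5 − 35·5.8 + 155.8 = 0 → B_y = 137.213/6.6 = 20.7898 ≈ 20.79 kip.
ΣF_y = 0: A_y + 20.7898 − 11.69·2.2 − 35 = 0 → A_y = 39.93 kip.
ΣF_x = 0: no horizontal applied forces, so A_x = 0.

A_x = 0, A_y = 39.93 kip, B_y = 20.79 kip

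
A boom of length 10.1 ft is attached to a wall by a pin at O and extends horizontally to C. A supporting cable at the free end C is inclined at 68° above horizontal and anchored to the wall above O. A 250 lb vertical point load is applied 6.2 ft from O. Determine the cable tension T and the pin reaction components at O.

ΣM about O: T·sin68°·10.1 − 250·6.2 = 0 → T = 1550/(10.1·0.927184) = 165.518 ≈ 165.5 lb.
ΣF_x = 0: O_x − T·cos68° = 0 → O_x = 165.518 × 0.374607 = 62.00 lb.
ΣF_y = 0: O_y + T·sin68° − 250 = 0 → O_y = 250 − 165.518 × 0.927184 = 96.53 lb.

T = 165.5 lb, O_x = 62.00 lb, O_y = 96.53 lb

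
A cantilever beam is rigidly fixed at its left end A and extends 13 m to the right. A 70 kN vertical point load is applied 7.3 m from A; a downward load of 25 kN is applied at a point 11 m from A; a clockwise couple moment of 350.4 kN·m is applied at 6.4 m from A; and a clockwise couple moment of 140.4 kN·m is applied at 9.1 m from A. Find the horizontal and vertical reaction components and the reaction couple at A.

ΣF_x = 0: A_x = 0.
ΣF_y = 0: A_y − 70 − 25 = 0 → A_y = 95.00 kN.
ΣM about A: M_A − 70·7.3 − 25·11 − 350.4 − 140.4 = 0 → M_A = 1277 kN·m.

A_x = 0, A_y = 95.00 kN, M_A = 1277 kN·m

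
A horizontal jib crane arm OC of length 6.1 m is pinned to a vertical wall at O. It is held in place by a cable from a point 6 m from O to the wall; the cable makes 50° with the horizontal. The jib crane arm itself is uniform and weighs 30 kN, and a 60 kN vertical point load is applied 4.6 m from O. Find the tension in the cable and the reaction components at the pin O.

T = 79.96 kN, O_x = 51.39 kN, O_y = 28.75 kN

ΣM about O: T·sin50°·6 − 30·3.05 − 60·4.6 = 0 → T = 367.5/(6·0.766044) = 79.9562 ≈ 79.96 kN.
ΣF_x = 0: O_x − T·cos50° = 0 → O_x = 79.9562 × 0.642788 = 51.39 kN.
ΣF_y = 0: O_y + T·sin50° − 30 − 60 = 0 → O_y = 90 − 79.9562 × 0.766044 = 28.75 kN.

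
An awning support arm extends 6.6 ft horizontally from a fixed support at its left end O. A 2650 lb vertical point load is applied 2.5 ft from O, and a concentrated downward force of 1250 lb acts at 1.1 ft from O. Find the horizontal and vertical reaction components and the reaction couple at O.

ΣF_x = 0: O_x = 0.
ΣF_y = 0: O_y − 2650 − 1250 = 0 → O_y = 3900 lb.
ΣM about O: M_O − 2650·2.5 − 1250·1.1 = 0 → M_O = 8000 lb·ft.

O_x = 0, O_y = 3900 lb, M_O = 8000 lb·ft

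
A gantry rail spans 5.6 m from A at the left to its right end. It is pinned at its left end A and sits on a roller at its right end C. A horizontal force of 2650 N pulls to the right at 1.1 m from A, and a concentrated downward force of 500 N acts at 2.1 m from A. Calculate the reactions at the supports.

A_x = -2650 N, A_y = 312.5 N, C_y = 187.5 N

Moments about A: C_y·5.6 − 500·2.1 = 0 → C_y = 1050/5.6 = 187.5 N.
ΣF_y = 0: A_y + 187.5 − 500 = 0 → A_y = 312.5 N.
ΣF_x = 0: A_x + 2650 = 0 → A_x = -2650 N.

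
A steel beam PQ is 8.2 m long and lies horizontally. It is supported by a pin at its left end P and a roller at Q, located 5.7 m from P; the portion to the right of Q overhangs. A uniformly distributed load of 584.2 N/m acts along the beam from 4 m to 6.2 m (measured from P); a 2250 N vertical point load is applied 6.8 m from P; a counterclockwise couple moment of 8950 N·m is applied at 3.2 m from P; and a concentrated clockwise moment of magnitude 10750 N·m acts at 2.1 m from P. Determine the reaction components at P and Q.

Resultant of the distributed load: 584.2 × 2.2 = 1285.24 N at 5.1 m from P.
Taking moments about P: Q_y·5.7 − (584.2·2.2)·5.1 − 2250·6.8 + 8950 − 10750 = 0 → Q_y = 23654.724/5.7 = 4149.95 ≈ 4150 N.
ΣF_y = 0: P_y + 4149.95 − 584.2·2.2 − 2250 = 0 → P_y = -614.7 N.
ΣF_x = 0: no horizontal applied forces, so P_x = 0.

P_x = 0, P_y = -614.7 N, Q_y = 4150 N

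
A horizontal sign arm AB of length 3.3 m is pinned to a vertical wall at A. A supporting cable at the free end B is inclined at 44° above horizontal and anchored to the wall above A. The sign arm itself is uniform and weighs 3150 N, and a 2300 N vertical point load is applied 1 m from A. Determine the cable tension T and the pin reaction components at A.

T = 3271 N, A_x = 2353 N, A_y = 3178 N

ΣM about A: T·sin44°·3.3 − 3150·1.65 − 2300·1 = 0 → T = 7497.5/(3.3·0.694658) = 3270.63 ≈ 3271 N.
ΣF_x = 0: A_x − T·cos44° = 0 → A_x = 3270.63 × 0.71934 = 2353 N.
ΣF_y = 0: A_y + T·sin44° − 3150 − 2300 = 0 → A_y = 5450 − 3270.63 × 0.694658 = 3178 N.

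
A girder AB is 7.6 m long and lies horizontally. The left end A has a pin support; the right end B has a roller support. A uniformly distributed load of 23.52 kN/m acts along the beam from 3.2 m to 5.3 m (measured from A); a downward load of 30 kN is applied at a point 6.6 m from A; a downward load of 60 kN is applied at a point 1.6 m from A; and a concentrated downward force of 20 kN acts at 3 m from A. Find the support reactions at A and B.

A_x = 0, A_y = 85.19 kN, B_y = 74.20 kN

Resultant of the distributed load: 23.52 × 2.1 = 49.392 kN at 4.25 m from A.
ΣM about A: B_y·7.6 − (23.52·2.1)·4.25 − 30·6.6 − 60·1.6 − 20·3 = 0 → B_y = 563.916/7.6 = 74.1995 ≈ 74.20 kN.
ΣF_y = 0: A_y + 74.1995 − 23.52·2.1 − 30 − 60 − 20 = 0 → A_y = 85.19 kN.
ΣF_x = 0: no horizontal applied forces, so A_x = 0.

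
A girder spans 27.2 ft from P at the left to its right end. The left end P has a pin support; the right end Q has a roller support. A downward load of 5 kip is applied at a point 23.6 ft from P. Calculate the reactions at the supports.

P_x = 0, P_y = 0.6618 kip, Q_y = 4.338 kip

Moments about P: Q_y·27.2 − 5·23.6 = 0 → Q_y = 118/27.2 = 4.33824 ≈ 4.338 kip.
ΣF_y = 0: P_y + 4.33824 − 5 = 0 → P_y = 0.6618 kip.
ΣF_x = 0: no horizontal applied forces, so P_x = 0.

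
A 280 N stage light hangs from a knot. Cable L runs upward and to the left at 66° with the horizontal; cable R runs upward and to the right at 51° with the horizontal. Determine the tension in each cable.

ΣF_x = 0: −T_L·cos66° + T_R·cos51° = 0 → T_R = 0.646311·T_L.
ΣF_y = 0: T_L·sin66° + T_R·sin51° = 280.
Substitute: T_L·(0.913545 + 0.646311·0.777146) = 280 → T_L = 197.765 ≈ 197.8 N.
Then T_R = 0.646311 × 197.765 = 127.8 N.

T_L = 197.8 N, T_R = 127.8 N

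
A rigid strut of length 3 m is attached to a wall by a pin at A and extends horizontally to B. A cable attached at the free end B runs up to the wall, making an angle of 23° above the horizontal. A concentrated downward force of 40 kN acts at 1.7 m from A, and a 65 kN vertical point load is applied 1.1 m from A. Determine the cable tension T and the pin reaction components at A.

ΣM about A: T·sin23°·3 − 40·1.7 − 65·1.1 = 0 → T = 139.5/(3·0.390731) = 119.008 ≈ 119.0 kN.
ΣF_x = 0: A_x − T·cos23° = 0 → A_x = 119.008 × 0.920505 = 109.5 kN.
ΣF_y = 0: A_y + T·sin23° − 40 − 65 = 0 → A_y = 105 − 119.008 × 0.390731 = 58.50 kN.

T = 119.0 kN, A_x = 109.5 kN, A_y = 58.50 kN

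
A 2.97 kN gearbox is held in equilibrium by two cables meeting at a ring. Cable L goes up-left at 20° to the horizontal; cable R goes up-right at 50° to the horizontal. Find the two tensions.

T_L = 2.032 kN, T_R = 2.970 kN

ΣF_x = 0: −T_L·cos20° + T_R·cos50° = 0 → T_R = 1.4619·T_L.
ΣF_y = 0: T_L·sin20° + T_R·sin50° = 2.97.
Substitute: T_L·(0.34202 + 1.4619·0.766044) = 2.97 → T_L = 2.0316 ≈ 2.032 kN.
Then T_R = 1.4619 × 2.0316 = 2.970 kN.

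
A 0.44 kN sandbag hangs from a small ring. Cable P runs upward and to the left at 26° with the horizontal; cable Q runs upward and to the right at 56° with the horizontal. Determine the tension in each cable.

ΣF_x = 0: −T_P·cos26° + T_Q·cos56° = 0 → T_Q = 1.60731·T_P.
ΣF_y = 0: T_P·sin26° + T_Q·sin56° = 0.44.
Substitute: T_P·(0.438371 + 1.60731·0.829038) = 0.44 → T_P = 0.248462 ≈ 0.2485 kN.
Then T_Q = 1.60731 × 0.248462 = 0.3994 kN.

T_P = 0.2485 kN, T_Q = 0.3994 kN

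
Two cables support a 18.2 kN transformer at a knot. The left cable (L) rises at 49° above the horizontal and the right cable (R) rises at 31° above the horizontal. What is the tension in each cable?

T_L = 15.84 kN, T_R = 12.12 kN

ΣF_x = 0: −T_L·cos49° + T_R·cos31° = 0 → T_R = 0.76538·T_L.
ΣF_y = 0: T_L·sin49° + T_R·sin31° = 18.2.
Substitute: T_L·(0.75471 + 0.76538·0.515038) = 18.2 → T_L = 15.8411 ≈ 15.84 kN.
Then T_R = 0.76538 × 15.8411 = 12.12 kN.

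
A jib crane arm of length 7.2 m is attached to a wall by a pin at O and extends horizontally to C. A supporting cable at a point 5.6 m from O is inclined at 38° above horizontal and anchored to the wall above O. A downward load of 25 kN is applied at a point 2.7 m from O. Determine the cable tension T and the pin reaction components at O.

T = 19.58 kN, O_x = 15.43 kN, O_y = 12.95 kN

ΣM about O: T·sin38°·5.6 − 25·2.7 = 0 → T = 67.5/(5.6·0.615661) = 19.5783 ≈ 19.58 kN.
ΣF_x = 0: O_x − T·cos38° = 0 → O_x = 19.5783 × 0.788011 = 15.43 kN.
ΣF_y = 0: O_y + T·sin38° − 25 = 0 → O_y = 25 − 19.5783 × 0.615661 = 12.95 kN.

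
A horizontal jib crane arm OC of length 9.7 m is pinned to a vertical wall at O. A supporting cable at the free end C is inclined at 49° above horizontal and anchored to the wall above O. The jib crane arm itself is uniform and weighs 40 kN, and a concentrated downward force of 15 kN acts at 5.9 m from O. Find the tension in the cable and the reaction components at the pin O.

T = 38.59 kN, O_x = 25.32 kN, O_y = 25.88 kN

ΣM about O: T·sin49°·9.7 − 40·4.85 − 15·5.9 = 0 → T = 282.5/(9.7·0.75471) = 38.5893 ≈ 38.59 kN.
ΣF_x = 0: O_x − T·cos49° = 0 → O_x = 38.5893 × 0.656059 = 25.32 kN.
ΣF_y = 0: O_y + T·sin49° − 40 − 15 = 0 → O_y = 55 − 38.5893 × 0.75471 = 25.88 kN.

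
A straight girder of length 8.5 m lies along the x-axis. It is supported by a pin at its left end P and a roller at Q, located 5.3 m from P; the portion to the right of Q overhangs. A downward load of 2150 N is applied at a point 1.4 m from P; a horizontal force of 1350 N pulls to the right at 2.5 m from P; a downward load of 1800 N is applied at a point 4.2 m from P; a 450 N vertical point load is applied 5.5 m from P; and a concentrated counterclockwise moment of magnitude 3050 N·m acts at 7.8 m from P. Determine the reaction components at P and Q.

Taking moments about P: Q_y·5.3 − 2150·1.4 − 1800·4.2 − 450·5.5 + 3050 = 0 → Q_y = 9995/5.3 = 1885.85 ≈ 1886 N.
ΣF_y = 0: P_y + 1885.85 − 2150 − 1800 − 450 = 0 → P_y = 2514 N.
ΣF_x = 0: P_x + 1350 = 0 → P_x = -1350 N.

P_x = -1350 N, P_y = 2514 N, Q_y = 1886 N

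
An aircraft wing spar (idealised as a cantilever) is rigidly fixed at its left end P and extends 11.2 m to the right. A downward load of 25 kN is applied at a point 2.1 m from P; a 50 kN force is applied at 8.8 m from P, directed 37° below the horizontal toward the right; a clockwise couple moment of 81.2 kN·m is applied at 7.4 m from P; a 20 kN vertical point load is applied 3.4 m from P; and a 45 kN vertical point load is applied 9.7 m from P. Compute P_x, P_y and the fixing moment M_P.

P_x = -39.93 kN, P_y = 120.1 kN, M_P = 903.0 kN·m

ΣF_x = 0: P_x + 50·cos37° = 0 → P_x = -39.93 kN.
ΣF_y = 0: P_y − 25 − 50·sin37° − 20 − 45 = 0 → P_y = 120.1 kN.
ΣM about P: M_P − 25·2.1 − 50·sin37°·8.8 − 81.2 − 20·3.4 − 45·9.7 = 0 → M_P = 903.0 kN·m.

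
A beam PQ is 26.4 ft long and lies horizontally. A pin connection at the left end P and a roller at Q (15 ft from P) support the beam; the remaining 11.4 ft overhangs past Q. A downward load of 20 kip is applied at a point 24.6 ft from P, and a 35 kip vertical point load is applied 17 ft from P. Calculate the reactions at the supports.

Moments about P: Q_y·15 − 20·24.6 − 35·17 = 0 → Q_y = 1087/15 = 72.4667 ≈ 72.47 kip.
ΣF_y = 0: P_y + 72.4667 − 20 − 35 = 0 → P_y = -17.47 kip.
ΣF_x = 0: no horizontal applied forces, so P_x = 0.

P_x = 0, P_y = -17.47 kip, Q_y = 72.47 kip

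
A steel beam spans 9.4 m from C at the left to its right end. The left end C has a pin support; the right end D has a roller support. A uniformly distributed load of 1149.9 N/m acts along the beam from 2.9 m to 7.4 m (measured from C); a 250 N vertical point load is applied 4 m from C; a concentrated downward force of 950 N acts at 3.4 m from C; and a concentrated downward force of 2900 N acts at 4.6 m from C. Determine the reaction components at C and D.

Resultant of the distributed load: 1149.9 × 4.5 = 5174.55 N at 5.15 m from C.
ΣM about C: D_y·9.4 − (1149.9·4.5)·5.15 − 250·4 − 950·3.4 − 2900·4.6 = 0 → D_y = 44218.9325/9.4 = 4704.14 ≈ 4704 N.
ΣF_y = 0: C_y + 4704.14 − 1149.9·4.5 − 250 − 950 − 2900 = 0 → C_y = 4570 N.
ΣF_x = 0: no horizontal applied forces, so C_x = 0.

C_x = 0, C_y = 4570 N, D_y = 4704 N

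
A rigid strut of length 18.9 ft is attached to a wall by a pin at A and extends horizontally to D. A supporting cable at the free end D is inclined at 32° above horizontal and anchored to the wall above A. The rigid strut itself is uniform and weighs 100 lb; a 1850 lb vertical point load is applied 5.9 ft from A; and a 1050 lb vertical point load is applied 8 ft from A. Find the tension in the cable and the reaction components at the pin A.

T = 2023 lb, A_x = 1715 lb, A_y = 1928 lb

ΣM about A: T·sin32°·18.9 − 100·9.45 − 1850·5.9 − 1050·8 = 0 → T = 20260/(18.9·0.529919) = 2022.87 ≈ 2023 lb.
ΣF_x = 0: A_x − T·cos32° = 0 → A_x = 2022.87 × 0.848048 = 1715 lb.
ΣF_y = 0: A_y + T·sin32° − 100 − 1850 − 1050 = 0 → A_y = 3000 − 2022.87 × 0.529919 = 1928 lb.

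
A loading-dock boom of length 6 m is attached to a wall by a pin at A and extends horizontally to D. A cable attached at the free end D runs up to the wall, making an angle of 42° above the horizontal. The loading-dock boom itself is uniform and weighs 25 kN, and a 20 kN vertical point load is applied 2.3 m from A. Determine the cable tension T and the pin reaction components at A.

T = 30.14 kN, A_x = 22.40 kN, A_y = 24.83 kN

ΣM about A: T·sin42°·6 − 25·3 − 20·2.3 = 0 → T = 121/(6·0.669131) = 30.1386 ≈ 30.14 kN.
ΣF_x = 0: A_x − T·cos42° = 0 → A_x = 30.1386 × 0.743145 = 22.40 kN.
ΣF_y = 0: A_y + T·sin42° − 25 − 20 = 0 → A_y = 45 − 30.1386 × 0.669131 = 24.83 kN.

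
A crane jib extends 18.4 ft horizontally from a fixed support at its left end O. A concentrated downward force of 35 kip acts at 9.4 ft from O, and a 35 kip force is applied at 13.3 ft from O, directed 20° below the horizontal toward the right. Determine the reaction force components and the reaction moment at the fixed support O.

O_x = -32.89 kip, O_y = 46.97 kip, M_O = 488.2 kip·ft

ΣF_x = 0: O_x + 35·cos20° = 0 → O_x = -32.89 kip.
ΣF_y = 0: O_y − 35 − 35·sin20° = 0 → O_y = 46.97 kip.
ΣM about O: M_O − 35·9.4 − 35·sin20°·13.3 = 0 → M_O = 488.2 kip·ft.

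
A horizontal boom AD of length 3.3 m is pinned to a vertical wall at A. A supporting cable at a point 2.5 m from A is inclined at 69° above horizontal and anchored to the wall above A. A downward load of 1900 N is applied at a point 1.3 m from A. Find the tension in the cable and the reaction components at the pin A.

ΣM about A: T·sin69°·2.5 − 1900·1.3 = 0 → T = 2470/(2.5·0.93358) = 1058.29 ≈ 1058 N.
ΣF_x = 0: A_x − T·cos69° = 0 → A_x = 1058.29 × 0.358368 = 379.3 N.
ΣF_y = 0: A_y + T·sin69° − 1900 = 0 → A_y = 1900 − 1058.29 × 0.93358 = 912.0 N.

T = 1058 N, A_x = 379.3 N, A_y = 912.0 N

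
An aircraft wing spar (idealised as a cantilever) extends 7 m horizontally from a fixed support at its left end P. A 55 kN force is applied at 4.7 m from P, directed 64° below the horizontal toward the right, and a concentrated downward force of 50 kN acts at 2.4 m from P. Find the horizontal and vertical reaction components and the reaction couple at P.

P_x = -24.11 kN, P_y = 99.43 kN, M_P = 352.3 kN·m

ΣF_x = 0: P_x + 55·cos64° = 0 → P_x = -24.11 kN.
ΣF_y = 0: P_y − 55·sin64° − 50 = 0 → P_y = 99.43 kN.
ΣM about P: M_P − 55·sin64°·4.7 − 50·2.4 = 0 → M_P = 352.3 kN·m.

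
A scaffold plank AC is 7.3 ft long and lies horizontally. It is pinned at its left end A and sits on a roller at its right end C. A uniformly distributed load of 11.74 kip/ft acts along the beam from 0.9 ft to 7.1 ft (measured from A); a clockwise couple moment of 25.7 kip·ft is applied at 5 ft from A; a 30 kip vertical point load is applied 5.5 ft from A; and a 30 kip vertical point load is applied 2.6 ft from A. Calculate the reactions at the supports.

A_x = 0, A_y = 56.10 kip, C_y = 76.69 kip

Resultant of the distributed load: 11.74 × 6.2 = 72.788 kip at 4 ft from A.
Moments about A: C_y·7.3 − (11.74·6.2)·4 − 25.7 − 30·5.5 − 30·2.6 = 0 → C_y = 559.852/7.3 = 76.6921 ≈ 76.69 kip.
ΣF_y = 0: A_y + 76.6921 − 11.74·6.2 − 30 − 30 = 0 → A_y = 56.10 kip.
ΣF_x = 0: no horizontal applied forces, so A_x = 0.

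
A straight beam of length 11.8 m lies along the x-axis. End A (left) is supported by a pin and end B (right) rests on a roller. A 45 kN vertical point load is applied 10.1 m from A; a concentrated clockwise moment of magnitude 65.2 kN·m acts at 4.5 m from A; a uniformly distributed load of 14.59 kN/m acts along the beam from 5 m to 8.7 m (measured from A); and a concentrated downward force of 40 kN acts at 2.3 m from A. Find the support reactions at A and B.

Resultant of the distributed load: 14.59 × 3.7 = 53.983 kN at 6.85 m from A.
Taking moments about A: B_y·11.8 − 45·10.1 − 65.2 − (14.59·3.7)·6.85 − 40·2.3 = 0 → B_y = 981.48355/11.8 = 83.1766 ≈ 83.18 kN.
ΣF_y = 0: A_y + 83.1766 − 45 − 14.59·3.7 − 40 = 0 → A_y = 55.81 kN.
ΣF_x = 0: no horizontal applied forces, so A_x = 0.

A_x = 0, A_y = 55.81 kN, B_y = 83.18 kN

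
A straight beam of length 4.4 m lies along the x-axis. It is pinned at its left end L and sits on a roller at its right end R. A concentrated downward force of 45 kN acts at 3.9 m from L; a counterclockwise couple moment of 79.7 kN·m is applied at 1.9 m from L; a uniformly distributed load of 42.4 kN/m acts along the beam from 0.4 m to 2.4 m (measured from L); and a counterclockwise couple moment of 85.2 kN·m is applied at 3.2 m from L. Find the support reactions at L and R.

Resultant of the distributed load: 42.4 × 2 = 84.8 kN at 1.4 m from L.
Moments about L: R_y·4.4 − 45·3.9 + 79.7 − (42.4·2)·1.4 + 85.2 = 0 → R_y = 129.32/4.4 = 29.3909 ≈ 29.39 kN.
ΣF_y = 0: L_y + 29.3909 − 45 − 42.4·2 = 0 → L_y = 100.4 kN.
ΣF_x = 0: no horizontal applied forces, so L_x = 0.

L_x = 0, L_y = 100.4 kN, R_y = 29.39 kN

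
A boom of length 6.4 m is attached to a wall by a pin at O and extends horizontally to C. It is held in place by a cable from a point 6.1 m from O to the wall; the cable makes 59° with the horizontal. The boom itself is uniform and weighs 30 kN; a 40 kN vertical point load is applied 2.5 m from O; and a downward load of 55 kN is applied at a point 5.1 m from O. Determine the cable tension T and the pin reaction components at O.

ΣM about O: T·sin59°·6.1 − 30·3.2 − 40·2.5 − 55·5.1 = 0 → T = 476.5/(6.1·0.857167) = 91.1313 ≈ 91.13 kN.
ΣF_x = 0: O_x − T·cos59° = 0 → O_x = 91.1313 × 0.515038 = 46.94 kN.
ΣF_y = 0: O_y + T·sin59° − 30 − 40 − 55 = 0 → O_y = 125 − 91.1313 × 0.857167 = 46.89 kN.

T = 91.13 kN, O_x = 46.94 kN, O_y = 46.89 kN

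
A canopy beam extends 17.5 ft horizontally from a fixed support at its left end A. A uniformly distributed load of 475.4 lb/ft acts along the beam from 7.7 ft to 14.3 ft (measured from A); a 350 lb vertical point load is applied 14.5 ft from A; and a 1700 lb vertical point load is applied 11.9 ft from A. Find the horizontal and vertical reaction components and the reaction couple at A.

A_x = 0, A_y = 5188 lb, M_A = 59820 lb·ft

Resultant of the distributed load: 475.4 × 6.6 = 3137.64 lb at 11 ft from A.
ΣF_x = 0: A_x = 0.
ΣF_y = 0: A_y − 475.4·6.6 − 350 − 1700 = 0 → A_y = 5188 lb.
ΣM about A: M_A − (475.4·6.6)·11 − 350·14.5 − 1700·11.9 = 0 → M_A = 59820 lb·ft.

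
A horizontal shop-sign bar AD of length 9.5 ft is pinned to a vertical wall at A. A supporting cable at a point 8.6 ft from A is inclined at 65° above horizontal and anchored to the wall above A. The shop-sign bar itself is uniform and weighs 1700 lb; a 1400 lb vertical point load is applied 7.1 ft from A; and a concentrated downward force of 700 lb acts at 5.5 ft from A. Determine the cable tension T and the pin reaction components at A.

ΣM about A: T·sin65°·8.6 − 1700·4.75 − 1400·7.1 − 700·5.5 = 0 → T = 21865/(8.6·0.906308) = 2805.27 ≈ 2805 lb.
ΣF_x = 0: A_x − T·cos65° = 0 → A_x = 2805.27 × 0.422618 = 1186 lb.
ΣF_y = 0: A_y + T·sin65° − 1700 − 1400 − 700 = 0 → A_y = 3800 − 2805.27 × 0.906308 = 1258 lb.

T = 2805 lb, A_x = 1186 lb, A_y = 1258 lb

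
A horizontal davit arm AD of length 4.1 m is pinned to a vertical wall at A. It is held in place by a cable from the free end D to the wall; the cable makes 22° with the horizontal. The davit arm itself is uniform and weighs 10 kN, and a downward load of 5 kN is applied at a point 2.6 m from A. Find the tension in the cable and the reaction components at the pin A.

T = 21.81 kN, A_x = 20.22 kN, A_y = 6.829 kN

ΣM about A: T·sin22°·4.1 − 10·2.05 − 5·2.6 = 0 → T = 33.5/(4.1·0.374607) = 21.8115 ≈ 21.81 kN.
ΣF_x = 0: A_x − T·cos22° = 0 → A_x = 21.8115 × 0.927184 = 20.22 kN.
ΣF_y = 0: A_y + T·sin22° − 10 − 5 = 0 → A_y = 15 − 21.8115 × 0.374607 = 6.829 kN.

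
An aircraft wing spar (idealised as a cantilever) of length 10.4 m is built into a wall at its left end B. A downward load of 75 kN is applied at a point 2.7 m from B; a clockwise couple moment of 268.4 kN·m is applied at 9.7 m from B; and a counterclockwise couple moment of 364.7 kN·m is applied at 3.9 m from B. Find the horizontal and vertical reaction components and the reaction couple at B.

B_x = 0, B_y = 75.00 kN, M_B = 106.2 kN·m

ΣF_x = 0: B_x = 0.
ΣF_y = 0: B_y − 75 = 0 → B_y = 75.00 kN.
ΣM about B: M_B − 75·2.7 − 268.4 + 364.7 = 0 → M_B = 106.2 kN·m.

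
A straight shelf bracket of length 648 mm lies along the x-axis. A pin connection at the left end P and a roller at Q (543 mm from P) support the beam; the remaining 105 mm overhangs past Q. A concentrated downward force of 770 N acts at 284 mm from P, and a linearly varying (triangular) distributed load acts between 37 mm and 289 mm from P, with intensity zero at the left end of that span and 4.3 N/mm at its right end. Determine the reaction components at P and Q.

P_x = 0, P_y = 704.5 N, Q_y = 607.3 N

Resultant of the triangular load: ½ × 4.3 × 252 = 541.8 N, acting at 205 mm from P (one-third of the span from the peak).
Moments about P: Q_y·543 − 770·284 − (½·4.3·252)·205 = 0 → Q_y = 329749/543 = 607.273 ≈ 607.3 N.
ΣF_y = 0: P_y + 607.273 − 770 − ½·4.3·252 = 0 → P_y = 704.5 N.
ΣF_x = 0: no horizontal applied forces, so P_x = 0.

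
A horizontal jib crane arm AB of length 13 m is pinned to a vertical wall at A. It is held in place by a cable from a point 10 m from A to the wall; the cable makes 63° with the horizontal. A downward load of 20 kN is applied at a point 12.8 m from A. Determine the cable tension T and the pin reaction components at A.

T = 28.73 kN, A_x = 13.04 kN, A_y = -5.600 kN

ΣM about A: T·sin63°·10 − 20·12.8 = 0 → T = 256/(10·0.891007) = 28.7315 ≈ 28.73 kN.
ΣF_x = 0: A_x − T·cos63° = 0 → A_x = 28.7315 × 0.45399 = 13.04 kN.
ΣF_y = 0: A_y + T·sin63° − 20 = 0 → A_y = 20 − 28.7315 × 0.891007 = -5.600 kN.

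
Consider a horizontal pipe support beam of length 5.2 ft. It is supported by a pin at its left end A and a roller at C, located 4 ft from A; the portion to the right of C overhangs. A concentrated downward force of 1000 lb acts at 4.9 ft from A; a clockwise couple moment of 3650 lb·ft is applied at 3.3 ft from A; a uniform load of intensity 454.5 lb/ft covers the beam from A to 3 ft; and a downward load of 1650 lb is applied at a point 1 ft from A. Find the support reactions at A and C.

Resultant of the distributed load: 454.5 × 3 = 1363.5 lb at 1.5 ft from A.
ΣM about A: C_y·4 − 1000·4.9 − 3650 − (454.5·3)·1.5 − 1650·1 = 0 → C_y = 12245.25/4 = 3061.31 ≈ 3061 lb.
ΣF_y = 0: A_y + 3061.31 − 1000 − 454.5·3 − 1650 = 0 → A_y = 952.2 lb.
ΣF_x = 0: no horizontal applied forces, so A_x = 0.

A_x = 0, A_y = 952.2 lb, C_y = 3061 lb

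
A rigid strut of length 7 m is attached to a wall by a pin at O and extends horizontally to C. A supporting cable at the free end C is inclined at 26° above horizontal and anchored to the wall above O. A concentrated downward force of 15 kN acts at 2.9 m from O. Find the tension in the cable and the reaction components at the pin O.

ΣM about O: T·sin26°·7 − 15·2.9 = 0 → T = 43.5/(7·0.438371) = 14.1759 ≈ 14.18 kN.
ΣF_x = 0: O_x − T·cos26° = 0 → O_x = 14.1759 × 0.898794 = 12.74 kN.
ΣF_y = 0: O_y + T·sin26° − 15 = 0 → O_y = 15 − 14.1759 × 0.438371 = 8.786 kN.

T = 14.18 kN, O_x = 12.74 kN, O_y = 8.786 kN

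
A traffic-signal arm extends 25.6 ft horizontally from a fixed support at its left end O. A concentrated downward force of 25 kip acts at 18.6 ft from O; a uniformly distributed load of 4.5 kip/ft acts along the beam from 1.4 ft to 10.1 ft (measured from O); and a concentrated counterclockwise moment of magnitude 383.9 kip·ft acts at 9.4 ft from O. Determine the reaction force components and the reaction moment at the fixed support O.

Resultant of the distributed load: 4.5 × 8.7 = 39.15 kip at 5.75 ft from O.
ΣF_x = 0: O_x = 0.
ΣF_y = 0: O_y − 25 − 4.5·8.7 = 0 → O_y = 64.15 kip.
ΣM about O: M_O − 25·18.6 − (4.5·8.7)·5.75 + 383.9 = 0 → M_O = 306.2 kip·ft.

O_x = 0, O_y = 64.15 kip, M_O = 306.2 kip·ft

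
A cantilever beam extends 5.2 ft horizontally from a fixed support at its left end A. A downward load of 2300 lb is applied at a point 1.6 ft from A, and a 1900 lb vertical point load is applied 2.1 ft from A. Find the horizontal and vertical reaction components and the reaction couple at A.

A_x = 0, A_y = 4200 lb, M_A = 7670 lb·ft

ΣF_x = 0: A_x = 0.
ΣF_y = 0: A_y − 2300 − 1900 = 0 → A_y = 4200 lb.
ΣM about A: M_A − 2300·1.6 − 1900·2.1 = 0 → M_A = 7670 lb·ft.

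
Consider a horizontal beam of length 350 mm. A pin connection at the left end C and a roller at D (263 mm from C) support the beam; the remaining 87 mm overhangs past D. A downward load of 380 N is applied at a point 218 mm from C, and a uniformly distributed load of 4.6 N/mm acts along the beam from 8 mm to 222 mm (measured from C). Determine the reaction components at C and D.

Resultant of the distributed load: 4.6 × 214 = 984.4 N at 115 mm from C.
Moments about C: D_y·263 − 380·218 − (4.6·214)·115 = 0 → D_y = 196046/263 = 745.422 ≈ 745.4 N.
ΣF_y = 0: C_y + 745.422 − 380 − 4.6·214 = 0 → C_y = 619.0 N.
ΣF_x = 0: no horizontal applied forces, so C_x = 0.

C_x = 0, C_y = 619.0 N, D_y = 745.4 N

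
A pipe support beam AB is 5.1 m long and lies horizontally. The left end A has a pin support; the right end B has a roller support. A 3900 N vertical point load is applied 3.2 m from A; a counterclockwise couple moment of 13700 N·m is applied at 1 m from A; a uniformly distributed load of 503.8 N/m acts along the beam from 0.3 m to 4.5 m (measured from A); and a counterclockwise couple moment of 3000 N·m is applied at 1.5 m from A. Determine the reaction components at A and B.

Resultant of the distributed load: 503.8 × 4.2 = 2115.96 N at 2.4 m from A.
Moments about A: B_y·5.1 − 3900·3.2 + 13700 − (503.8·4.2)·2.4 + 3000 = 0 → B_y = 858.304/5.1 = 168.295 ≈ 168.3 N.
ΣF_y = 0: A_y + 168.295 − 3900 − 503.8·4.2 = 0 → A_y = 5848 N.
ΣF_x = 0: no horizontal applied forces, so A_x = 0.

A_x = 0, A_y = 5848 N, B_y = 168.3 N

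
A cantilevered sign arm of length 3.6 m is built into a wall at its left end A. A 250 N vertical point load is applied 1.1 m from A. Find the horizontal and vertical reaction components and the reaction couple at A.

ΣF_x = 0: A_x = 0.
ΣF_y = 0: A_y − 250 = 0 → A_y = 250.0 N.
ΣM about A: M_A − 250·1.1 = 0 → M_A = 275.0 N·m.

A_x = 0, A_y = 250.0 N, M_A = 275.0 N·m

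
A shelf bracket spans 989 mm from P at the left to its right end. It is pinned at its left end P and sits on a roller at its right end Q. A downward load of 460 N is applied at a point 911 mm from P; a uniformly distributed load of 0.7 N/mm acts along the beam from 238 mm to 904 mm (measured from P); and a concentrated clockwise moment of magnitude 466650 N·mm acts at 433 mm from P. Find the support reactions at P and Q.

P_x = 0, P_y = -238.5 N, Q_y = 1165 N

Resultant of the distributed load: 0.7 × 666 = 466.2 N at 571 mm from P.
Taking moments about P: Q_y·989 − 460·911 − (0.7·666)·571 − 466650 = 0 → Q_y = 1151910.2/989 = 1164.72 ≈ 1165 N.
ΣF_y = 0: P_y + 1164.72 − 460 − 0.7·666 = 0 → P_y = -238.5 N.
ΣF_x = 0: no horizontal applied forces, so P_x = 0.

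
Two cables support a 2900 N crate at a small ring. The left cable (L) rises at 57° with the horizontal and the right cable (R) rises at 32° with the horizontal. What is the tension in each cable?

T_L = 2460 N, T_R = 1580 N

ΣF_x = 0: −T_L·cos57° + T_R·cos32° = 0 → T_R = 0.642227·T_L.
ΣF_y = 0: T_L·sin57° + T_R·sin32° = 2900.
Substitute: T_L·(0.838671 + 0.642227·0.529919) = 2900 → T_L = 2459.71 ≈ 2460 N.
Then T_R = 0.642227 × 2459.71 = 1580 N.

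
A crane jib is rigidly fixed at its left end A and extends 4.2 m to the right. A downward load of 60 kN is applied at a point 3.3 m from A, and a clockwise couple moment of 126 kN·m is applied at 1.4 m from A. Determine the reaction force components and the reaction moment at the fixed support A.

A_x = 0, A_y = 60.00 kN, M_A = 324.0 kN·m

ΣF_x = 0: A_x = 0.
ΣF_y = 0: A_y − 60 = 0 → A_y = 60.00 kN.
ΣM about A: M_A − 60·3.3 − 126 = 0 → M_A = 324.0 kN·m.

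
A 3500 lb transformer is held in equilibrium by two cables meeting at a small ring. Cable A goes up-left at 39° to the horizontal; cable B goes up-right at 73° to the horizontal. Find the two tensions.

T_A = 1104 lb, T_B = 2934 lb

ΣF_x = 0: −T_A·cos39° + T_B·cos73° = 0 → T_B = 2.65808·T_A.
ΣF_y = 0: T_A·sin39° + T_B·sin73° = 3500.
Substitute: T_A·(0.62932 + 2.65808·0.956305) = 3500 → T_A = 1103.66 ≈ 1104 lb.
Then T_B = 2.65808 × 1103.66 = 2934 lb.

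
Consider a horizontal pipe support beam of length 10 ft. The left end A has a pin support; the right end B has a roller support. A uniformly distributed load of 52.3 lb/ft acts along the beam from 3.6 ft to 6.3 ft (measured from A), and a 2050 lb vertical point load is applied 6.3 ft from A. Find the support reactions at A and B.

Resultant of the distributed load: 52.3 × 2.7 = 141.21 lb at 4.95 ft from A.
Moments about A: B_y·10 − (52.3·2.7)·4.95 − 2050·6.3 = 0 → B_y = 13613.9895/10 = 1361.4 ≈ 1361 lb.
ΣF_y = 0: A_y + 1361.4 − 52.3·2.7 − 2050 = 0 → A_y = 829.8 lb.
ΣF_x = 0: no horizontal applied forces, so A_x = 0.

A_x = 0, A_y = 829.8 lb, B_y = 1361 lb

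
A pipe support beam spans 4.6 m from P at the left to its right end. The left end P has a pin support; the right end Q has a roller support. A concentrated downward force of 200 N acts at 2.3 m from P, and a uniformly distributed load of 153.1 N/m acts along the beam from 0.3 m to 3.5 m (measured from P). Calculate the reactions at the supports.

P_x = 0, P_y = 387.6 N, Q_y = 302.4 N

Resultant of the distributed load: 153.1 × 3.2 = 489.92 N at 1.9 m from P.
Taking moments about P: Q_y·4.6 − 200·2.3 − (153.1·3.2)·1.9 = 0 → Q_y = 1390.848/4.6 = 302.358 ≈ 302.4 N.
ΣF_y = 0: P_y + 302.358 − 200 − 153.1·3.2 = 0 → P_y = 387.6 N.
ΣF_x = 0: no horizontal applied forces, so P_x = 0.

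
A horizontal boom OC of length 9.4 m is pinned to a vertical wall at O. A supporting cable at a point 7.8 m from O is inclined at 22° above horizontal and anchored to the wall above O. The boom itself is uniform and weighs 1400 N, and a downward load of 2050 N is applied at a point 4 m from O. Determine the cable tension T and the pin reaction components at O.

T = 5058 N, O_x = 4690 N, O_y = 1555 N

ΣM about O: T·sin22°·7.8 − 1400·4.7 − 2050·4 = 0 → T = 14780/(7.8·0.374607) = 5058.29 ≈ 5058 N.
ΣF_x = 0: O_x − T·cos22° = 0 → O_x = 5058.29 × 0.927184 = 4690 N.
ΣF_y = 0: O_y + T·sin22° − 1400 − 2050 = 0 → O_y = 3450 − 5058.29 × 0.374607 = 1555 N.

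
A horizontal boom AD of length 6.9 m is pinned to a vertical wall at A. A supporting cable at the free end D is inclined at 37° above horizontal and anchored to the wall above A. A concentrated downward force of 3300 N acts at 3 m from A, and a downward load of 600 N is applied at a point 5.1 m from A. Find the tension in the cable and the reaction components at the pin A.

T = 3121 N, A_x = 2493 N, A_y = 2022 N

ΣM about A: T·sin37°·6.9 − 3300·3 − 600·5.1 = 0 → T = 12960/(6.9·0.601815) = 3120.99 ≈ 3121 N.
ΣF_x = 0: A_x − T·cos37° = 0 → A_x = 3120.99 × 0.798636 = 2493 N.
ΣF_y = 0: A_y + T·sin37° − 3300 − 600 = 0 → A_y = 3900 − 3120.99 × 0.601815 = 2022 N.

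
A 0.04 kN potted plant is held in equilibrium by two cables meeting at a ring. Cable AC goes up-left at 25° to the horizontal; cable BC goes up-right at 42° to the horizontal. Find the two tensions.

ΣF_x = 0: −T_AC·cos25° + T_BC·cos42° = 0 → T_BC = 1.21956·T_AC.
ΣF_y = 0: T_AC·sin25° + T_BC·sin42° = 0.04.
Substitute: T_AC·(0.422618 + 1.21956·0.669131) = 0.04 → T_AC = 0.0322929 ≈ 0.03229 kN.
Then T_BC = 1.21956 × 0.0322929 = 0.03938 kN.

T_AC = 0.03229 kN, T_BC = 0.03938 kN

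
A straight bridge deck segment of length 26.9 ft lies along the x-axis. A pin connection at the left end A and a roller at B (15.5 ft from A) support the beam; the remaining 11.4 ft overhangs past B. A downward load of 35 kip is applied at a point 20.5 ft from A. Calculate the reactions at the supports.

A_x = 0, A_y = -11.29 kip, B_y = 46.29 kip

ΣM about A: B_y·15.5 − 35·20.5 = 0 → B_y = 717.5/15.5 = 46.2903 ≈ 46.29 kip.
ΣF_y = 0: A_y + 46.2903 − 35 = 0 → A_y = -11.29 kip.
ΣF_x = 0: no horizontal applied forces, so A_x = 0.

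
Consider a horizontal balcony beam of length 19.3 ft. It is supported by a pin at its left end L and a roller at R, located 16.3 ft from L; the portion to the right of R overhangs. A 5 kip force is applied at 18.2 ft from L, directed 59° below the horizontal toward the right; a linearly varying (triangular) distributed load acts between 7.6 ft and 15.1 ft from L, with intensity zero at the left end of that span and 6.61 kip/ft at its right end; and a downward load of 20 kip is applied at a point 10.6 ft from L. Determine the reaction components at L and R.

Resultant of the triangular load: ½ × 6.61 × 7.5 = 24.7875 kip, acting at 12.6 ft from L (one-third of the span from the peak).
ΣM about L: R_y·16.3 − 5·sin59°·18.2 − (½·6.61·7.5)·12.6 − 20·10.6 = 0 → R_y = 602.325/16.3 = 36.9525 ≈ 36.95 kip.
ΣF_y = 0: L_y + 36.9525 − 5·sin59° − ½·6.61·7.5 − 20 = 0 → L_y = 12.12 kip.
ΣF_x = 0: L_x + 5·cos59° = 0 → L_x = -2.575 kip.

L_x = -2.575 kip, L_y = 12.12 kip, R_y = 36.95 kip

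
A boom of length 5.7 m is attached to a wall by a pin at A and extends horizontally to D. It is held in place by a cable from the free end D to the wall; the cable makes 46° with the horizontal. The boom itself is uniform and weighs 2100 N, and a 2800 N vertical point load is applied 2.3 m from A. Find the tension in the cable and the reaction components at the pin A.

ΣM about A: T·sin46°·5.7 − 2100·2.85 − 2800·2.3 = 0 → T = 12425/(5.7·0.71934) = 3030.31 ≈ 3030 N.
ΣF_x = 0: A_x − T·cos46° = 0 → A_x = 3030.31 × 0.694658 = 2105 N.
ΣF_y = 0: A_y + T·sin46° − 2100 − 2800 = 0 → A_y = 4900 − 3030.31 × 0.71934 = 2720 N.

T = 3030 N, A_x = 2105 N, A_y = 2720 N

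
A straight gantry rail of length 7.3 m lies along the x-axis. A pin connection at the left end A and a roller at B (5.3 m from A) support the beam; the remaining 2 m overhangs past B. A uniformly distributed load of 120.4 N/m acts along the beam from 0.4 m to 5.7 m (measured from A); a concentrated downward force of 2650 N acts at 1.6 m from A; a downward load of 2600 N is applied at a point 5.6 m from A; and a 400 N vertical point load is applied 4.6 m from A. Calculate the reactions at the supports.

Resultant of the distributed load: 120.4 × 5.3 = 638.12 N at 3.05 m from A.
Moments about A: B_y·5.3 − (120.4·5.3)·3.05 − 2650·1.6 − 2600·5.6 − 400·4.6 = 0 → B_y = 22586.266/5.3 = 4261.56 ≈ 4262 N.
ΣF_y = 0: A_y + 4261.56 − 120.4·5.3 − 2650 − 2600 − 400 = 0 → A_y = 2027 N.
ΣF_x = 0: no horizontal applied forces, so A_x = 0.

A_x = 0, A_y = 2027 N, B_y = 4262 N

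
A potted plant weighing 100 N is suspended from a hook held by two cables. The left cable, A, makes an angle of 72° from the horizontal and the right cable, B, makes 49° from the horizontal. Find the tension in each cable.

T_A = 76.54 N, T_B = 36.05 N

ΣF_x = 0: −T_A·cos72° + T_B·cos49° = 0 → T_B = 0.47102·T_A.
ΣF_y = 0: T_A·sin72° + T_B·sin49° = 100.
Substitute: T_A·(0.951057 + 0.47102·0.75471) = 100 → T_A = 76.538 ≈ 76.54 N.
Then T_B = 0.47102 × 76.538 = 36.05 N.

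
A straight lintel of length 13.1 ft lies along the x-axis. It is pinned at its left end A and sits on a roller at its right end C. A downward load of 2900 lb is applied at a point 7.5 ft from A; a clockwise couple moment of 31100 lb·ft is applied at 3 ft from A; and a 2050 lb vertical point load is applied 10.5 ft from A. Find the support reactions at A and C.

ΣM about A: C_y·13.1 − 2900·7.5 − 31100 − 2050·10.5 = 0 → C_y = 74375/13.1 = 5677.48 ≈ 5677 lb.
ΣF_y = 0: A_y + 5677.48 − 2900 − 2050 = 0 → A_y = -727.5 lb.
ΣF_x = 0: no horizontal applied forces, so A_x = 0.

A_x = 0, A_y = -727.5 lb, C_y = 5677 lb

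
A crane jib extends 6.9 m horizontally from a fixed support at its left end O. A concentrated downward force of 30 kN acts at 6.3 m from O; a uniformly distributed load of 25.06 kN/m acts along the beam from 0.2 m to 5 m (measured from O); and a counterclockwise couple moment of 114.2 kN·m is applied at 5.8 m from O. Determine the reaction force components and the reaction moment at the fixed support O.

O_x = 0, O_y = 150.3 kN, M_O = 387.5 kN·m

Resultant of the distributed load: 25.06 × 4.8 = 120.288 kN at 2.6 m from O.
ΣF_x = 0: O_x = 0.
ΣF_y = 0: O_y − 30 − 25.06·4.8 = 0 → O_y = 150.3 kN.
ΣM about O: M_O − 30·6.3 − (25.06·4.8)·2.6 + 114.2 = 0 → M_O = 387.5 kN·m.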